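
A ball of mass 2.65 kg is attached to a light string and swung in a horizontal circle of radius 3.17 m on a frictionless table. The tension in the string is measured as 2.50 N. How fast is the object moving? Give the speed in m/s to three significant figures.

T = m v²/r ⇒ v = √(T r / m) = √(2.50 × 3.17 / 2.65) = √2.991 = 1.729 m/s.

1.73 m/s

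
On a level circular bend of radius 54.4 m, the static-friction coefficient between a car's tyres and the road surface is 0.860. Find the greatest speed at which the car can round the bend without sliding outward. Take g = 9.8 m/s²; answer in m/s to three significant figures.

21.4 m/s

The only inward force on a level bend is static friction, so at the limit f_s = μ_s N = μ_s m g = m v²/r.
Mass cancels: v_max = √(μ_s g r) = √(0.860 × 9.8 × 54.4) = √458.5 = 21.41 m/s.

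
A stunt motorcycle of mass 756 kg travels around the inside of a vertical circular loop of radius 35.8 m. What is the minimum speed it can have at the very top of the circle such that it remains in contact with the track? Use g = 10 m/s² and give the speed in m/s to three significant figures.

18.9 m/s

At the highest point the centre is directly below, so both the weight and N act inward: N + mg = mv²/r.
At minimum speed N → 0, so mg = mv_min²/r ⇒ v_min = √(g r) = √(10.0 × 35.8) = 18.92 m/s.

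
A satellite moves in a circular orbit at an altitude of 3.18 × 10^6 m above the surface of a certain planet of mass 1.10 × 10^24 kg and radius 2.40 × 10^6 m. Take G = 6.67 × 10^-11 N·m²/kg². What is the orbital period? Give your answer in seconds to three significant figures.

r = R + h = 2.40 × 10^6 + 3.18 × 10^6 = 5.580 × 10^6 m. Gravity provides the centripetal force: G M m / r² = m v² / r ⇒ v = √(GM/r) = 3626 m/s.
T = 2πr/v = 2π × 5.580 × 10^6 / 3626 = 9669 s.

9670 s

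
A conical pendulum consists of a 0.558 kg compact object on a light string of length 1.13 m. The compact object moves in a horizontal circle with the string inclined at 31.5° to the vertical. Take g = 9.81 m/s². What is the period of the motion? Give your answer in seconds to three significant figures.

r = L sinθ = 0.5904 m. From T sinθ = mω²r and T cosθ = mg: tanθ = ω²r/g, so ω² = g tanθ / r = g/(L cosθ).
ω = √(g/(L cosθ)) = √(9.81/(1.13 × 0.8526)) = √10.18 = 3.191 rad/s.
Period = 2π/ω = 1.969 s.

1.97 s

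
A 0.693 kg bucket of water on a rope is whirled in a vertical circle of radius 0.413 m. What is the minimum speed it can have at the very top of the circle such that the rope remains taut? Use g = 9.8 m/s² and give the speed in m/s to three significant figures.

At the highest point the centre is directly below, so both the weight and T act inward: T + mg = mv²/r.
At minimum speed T → 0, so mg = mv_min²/r ⇒ v_min = √(g r) = √(9.8 × 0.413) = 2.012 m/s.

2.01 m/s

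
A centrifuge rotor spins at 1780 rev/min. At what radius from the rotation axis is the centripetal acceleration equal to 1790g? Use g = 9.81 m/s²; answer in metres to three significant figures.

ω = 1780 rev/min × 2π/60 = 186.4 rad/s.
a_c = ω²r = 1790g ⇒ r = 1790 × 9.81 / (186.4)² = 17560/34750 = 0.5054 m.

0.505 m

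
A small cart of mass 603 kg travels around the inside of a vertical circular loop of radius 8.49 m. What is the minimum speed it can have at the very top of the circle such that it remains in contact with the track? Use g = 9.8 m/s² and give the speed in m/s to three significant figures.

9.12 m/s

At the highest point the centre is directly below, so both the weight and N act inward: N + mg = mv²/r.
At minimum speed N → 0, so mg = mv_min²/r ⇒ v_min = √(g r) = √(9.8 × 8.49) = 9.122 m/s.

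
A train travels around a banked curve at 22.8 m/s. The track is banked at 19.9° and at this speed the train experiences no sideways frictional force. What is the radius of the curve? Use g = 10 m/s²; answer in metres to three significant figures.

144 m

Frictionless banking: tanθ = v²/(rg), so r = v²/(g tanθ).
r = (22.8)²/(10.0 × tan 19.9°) = 519.8/(10.0 × 0.3620) = 519.8/3.620 = 143.6 m.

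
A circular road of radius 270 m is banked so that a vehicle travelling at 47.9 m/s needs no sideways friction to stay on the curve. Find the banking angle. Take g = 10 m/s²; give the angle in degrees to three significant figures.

With no friction, the horizontal component of the normal force provides the centripetal force: N sinθ = mv²/r, while N cosθ = mg vertically.
Dividing: tanθ = v²/(r g) = (47.9)²/(270 × 10.0) = 2294/2700 = 0.8498.
θ = arctan(0.8498) = 40.36°.

40.4°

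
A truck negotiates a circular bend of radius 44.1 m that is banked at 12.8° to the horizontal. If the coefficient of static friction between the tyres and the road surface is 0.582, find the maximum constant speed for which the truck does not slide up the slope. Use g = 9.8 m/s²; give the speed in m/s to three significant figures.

At the maximum speed, friction acts down the slope at its limiting value f = μN. Radially (horizontal, toward centre): N sinθ + μN cosθ = mv²/r. Vertically: N cosθ − μN sinθ = mg.
Dividing: v² = r g (sinθ + μcosθ)/(cosθ − μsinθ).
sinθ + μcosθ = 0.2215 + 0.582×0.9751 = 0.7891; cosθ − μsinθ = 0.9751 − 0.582×0.2215 = 0.8462.
v² = 44.1 × 9.8 × 0.7891/0.8462 = 403.0 m²/s², so v = 20.08 m/s.

20.1 m/s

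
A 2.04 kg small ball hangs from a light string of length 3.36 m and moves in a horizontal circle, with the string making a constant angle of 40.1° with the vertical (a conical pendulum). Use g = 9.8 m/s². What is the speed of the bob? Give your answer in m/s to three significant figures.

4.23 m/s

The radius of the circle is r = L sinθ = 3.36 × sin 40.1° = 2.164 m.
Horizontally T sinθ = mv²/r and vertically T cosθ = mg, so tanθ = v²/(rg).
v = √(r g tanθ) = √(2.164 × 9.8 × 0.8421) = √17.86 = 4.226 m/s.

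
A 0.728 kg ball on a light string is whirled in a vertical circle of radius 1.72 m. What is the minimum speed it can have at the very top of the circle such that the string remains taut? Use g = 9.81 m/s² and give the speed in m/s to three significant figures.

4.11 m/s

At the highest point the centre is directly below, so both the weight and T act inward: T + mg = mv²/r.
At minimum speed T → 0, so mg = mv_min²/r ⇒ v_min = √(g r) = √(9.81 × 1.72) = 4.108 m/s.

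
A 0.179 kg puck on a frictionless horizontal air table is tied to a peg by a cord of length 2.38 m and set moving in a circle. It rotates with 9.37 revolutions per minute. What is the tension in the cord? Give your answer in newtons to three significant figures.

0.410 N

ω = 9.37 rev/min × 2π/60 = 0.9812 rad/s, so v = ωr = 0.9812 × 2.38 = 2.335 m/s.
The tension is the only horizontal force, so it supplies the full centripetal force: T = m v²/r = 0.179 × (2.335)²/2.38 = 0.179 × 5.454/2.38 = 0.4102 N.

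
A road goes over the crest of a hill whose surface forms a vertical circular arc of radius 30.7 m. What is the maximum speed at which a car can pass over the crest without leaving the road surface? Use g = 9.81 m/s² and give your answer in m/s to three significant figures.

At the crest the centre of the circle is below the car, so the net downward (centripetal) force is mg − N = mv²/r.
The car leaves the road when N → 0, giving v_max = √(g r) = √(9.81 × 30.7) = 17.35 m/s.

17.4 m/s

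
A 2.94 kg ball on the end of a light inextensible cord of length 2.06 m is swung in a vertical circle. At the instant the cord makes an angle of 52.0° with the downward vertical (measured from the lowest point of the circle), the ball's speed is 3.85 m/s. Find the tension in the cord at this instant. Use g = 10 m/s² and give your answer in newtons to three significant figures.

39.3 N

Take the radial direction toward the centre of the circle as positive. The component of the weight along the string toward the centre is −mg cos φ (φ measured from the bottom), so Newton's second law along the string gives T − mg cos φ = m v²/r.
cos 52.0° = 0.6157, so T = m(v²/r + g cos φ) = 2.94 × ((3.85)²/2.06 + 10.0 × 0.6157) = 2.94 × (7.195 + (6.157)) = 2.94 × 13.35 = 39.25 N.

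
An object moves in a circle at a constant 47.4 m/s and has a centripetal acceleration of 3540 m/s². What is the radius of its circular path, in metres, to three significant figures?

0.635 m

a_c = v²/r ⇒ r = v²/a_c = (47.4)²/3540 = 2247/3540 = 0.6347 m.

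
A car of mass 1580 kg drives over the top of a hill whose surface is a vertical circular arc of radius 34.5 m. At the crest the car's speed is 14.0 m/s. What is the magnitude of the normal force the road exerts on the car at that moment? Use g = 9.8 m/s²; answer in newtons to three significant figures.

6510 N

At the crest the centripetal acceleration points downward (toward the centre of the arc), so mg − N = mv²/r.
N = m(g − v²/r) = 1580 × (9.8 − (14.0)²/34.5) = 1580 × (9.8 − 5.681) = 1580 × 4.119 = 6508 N.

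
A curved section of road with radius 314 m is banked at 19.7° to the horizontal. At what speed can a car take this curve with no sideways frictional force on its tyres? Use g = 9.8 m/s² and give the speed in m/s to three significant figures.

33.2 m/s

On a frictionless banked curve, N sinθ = mv²/r and N cosθ = mg, so tanθ = v²/(rg).
v = √(r g tanθ) = √(314 × 9.8 × tan 19.7°) = √(314 × 9.8 × 0.3581) = √1102 = 33.19 m/s.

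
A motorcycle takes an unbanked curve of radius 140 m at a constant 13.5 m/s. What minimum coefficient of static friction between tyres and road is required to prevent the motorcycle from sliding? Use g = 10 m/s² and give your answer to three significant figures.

Friction provides the centripetal force: μ_s m g = m v²/r, so μ_s = v²/(g r) = (13.50)²/(10.0 × 140) = 182.2/1400 = 0.1302.

0.130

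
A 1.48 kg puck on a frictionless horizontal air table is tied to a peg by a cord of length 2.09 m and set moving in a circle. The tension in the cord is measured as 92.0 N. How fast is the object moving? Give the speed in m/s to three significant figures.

11.4 m/s

T = m v²/r ⇒ v = √(T r / m) = √(92.0 × 2.09 / 1.48) = √129.9 = 11.40 m/s.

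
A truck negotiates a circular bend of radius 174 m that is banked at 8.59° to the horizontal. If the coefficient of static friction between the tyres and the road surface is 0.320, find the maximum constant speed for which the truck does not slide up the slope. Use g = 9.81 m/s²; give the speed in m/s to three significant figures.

At the maximum speed, friction acts down the slope at its limiting value f = μN. Radially (horizontal, toward centre): N sinθ + μN cosθ = mv²/r. Vertically: N cosθ − μN sinθ = mg.
Dividing: v² = r g (sinθ + μcosθ)/(cosθ − μsinθ).
sinθ + μcosθ = 0.1494 + 0.320×0.9888 = 0.4658; cosθ − μsinθ = 0.9888 − 0.320×0.1494 = 0.9410.
v² = 174 × 9.81 × 0.4658/0.9410 = 844.9 m²/s², so v = 29.07 m/s.

29.1 m/s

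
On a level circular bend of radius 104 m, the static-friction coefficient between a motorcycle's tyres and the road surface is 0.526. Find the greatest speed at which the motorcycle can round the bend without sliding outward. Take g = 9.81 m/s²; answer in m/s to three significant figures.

23.2 m/s

Friction provides the centripetal force on a flat curve. At maximum speed it is at its limiting value: μ_s m g = m v²/r.
Mass cancels: v_max = √(μ_s g r) = √(0.526 × 9.81 × 104) = √536.6 = 23.17 m/s.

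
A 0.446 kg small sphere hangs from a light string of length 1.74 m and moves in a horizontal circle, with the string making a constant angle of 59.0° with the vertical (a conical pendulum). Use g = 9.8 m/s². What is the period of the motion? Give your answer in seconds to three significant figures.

r = L sinθ = 1.491 m. From T sinθ = mω²r and T cosθ = mg: tanθ = ω²r/g, so ω² = g tanθ / r = g/(L cosθ).
ω = √(g/(L cosθ)) = √(9.8/(1.74 × 0.5150)) = √10.94 = 3.307 rad/s.
Period = 2π/ω = 1.900 s.

1.90 s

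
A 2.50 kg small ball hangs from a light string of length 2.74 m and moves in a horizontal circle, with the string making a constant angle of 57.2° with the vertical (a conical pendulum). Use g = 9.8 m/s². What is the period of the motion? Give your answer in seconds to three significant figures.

2.45 s

r = L sinθ = 2.303 m. From T sinθ = mω²r and T cosθ = mg: tanθ = ω²r/g, so ω² = g tanθ / r = g/(L cosθ).
ω = √(g/(L cosθ)) = √(9.8/(2.74 × 0.5417)) = √6.603 = 2.570 rad/s.
Period = 2π/ω = 2.445 s.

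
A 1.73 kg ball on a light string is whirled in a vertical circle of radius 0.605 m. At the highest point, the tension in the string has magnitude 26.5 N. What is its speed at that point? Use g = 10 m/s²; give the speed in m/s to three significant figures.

At the top, T + mg = mv²/r, so v = √(r(T/m + g)) = √(0.605 × (26.5/1.73 + 10.0)) = √(0.605 × 25.32) = √15.32 = 3.914 m/s.

3.91 m/s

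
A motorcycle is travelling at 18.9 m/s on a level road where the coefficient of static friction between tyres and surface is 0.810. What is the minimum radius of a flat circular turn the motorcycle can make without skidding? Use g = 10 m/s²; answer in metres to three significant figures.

At the limit, μ_s m g = m v²/r, so r_min = v²/(μ_s g) = (18.9)²/(0.810 × 10.0) = 357.2/8.100 = 44.10 m.

44.1 m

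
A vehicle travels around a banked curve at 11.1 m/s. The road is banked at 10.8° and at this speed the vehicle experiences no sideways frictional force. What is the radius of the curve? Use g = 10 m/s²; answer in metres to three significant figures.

Frictionless banking: tanθ = v²/(rg), so r = v²/(g tanθ).
r = (11.1)²/(10.0 × tan 10.8°) = 123.2/(10.0 × 0.1908) = 123.2/1.908 = 64.59 m.

64.6 m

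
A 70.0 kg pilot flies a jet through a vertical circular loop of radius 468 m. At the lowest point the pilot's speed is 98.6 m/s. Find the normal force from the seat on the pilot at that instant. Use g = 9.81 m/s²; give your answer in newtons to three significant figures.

2140 N

At the lowest point, N points up (toward the centre) and the weight mg points down (away from the centre), so the net inward force is N − mg = mv²/r.
N = m(v²/r + g) = 70.0 × ((98.6)²/468 + 9.81) = 70.0 × (20.77 + 9.81) = 70.0 × 30.58 = 2141 N.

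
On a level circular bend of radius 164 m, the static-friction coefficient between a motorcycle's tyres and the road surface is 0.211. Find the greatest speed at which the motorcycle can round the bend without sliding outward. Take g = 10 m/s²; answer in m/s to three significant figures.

18.6 m/s

Friction provides the centripetal force on a flat curve. At maximum speed it is at its limiting value: μ_s m g = m v²/r.
Mass cancels: v_max = √(μ_s g r) = √(0.211 × 10.0 × 164) = √346.0 = 18.60 m/s.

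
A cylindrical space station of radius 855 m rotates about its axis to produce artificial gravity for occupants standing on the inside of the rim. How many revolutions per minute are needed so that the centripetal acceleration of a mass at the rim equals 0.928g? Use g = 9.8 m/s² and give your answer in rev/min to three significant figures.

Require ω²r = 0.928g, so ω = √(0.928 × 9.8/855) = 0.1031 rad/s.
In rev/min: ω × 60/(2π) = 0.1031 × 60/(2π) = 0.9849 rev/min.

0.985 rev/min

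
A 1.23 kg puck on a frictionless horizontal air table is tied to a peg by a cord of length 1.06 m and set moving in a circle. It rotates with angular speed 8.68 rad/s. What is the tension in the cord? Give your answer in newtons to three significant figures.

v = ωr = 8.68 × 1.06 = 9.201 m/s.
The tension is the only horizontal force, so it supplies the full centripetal force: T = m v²/r = 1.23 × (9.201)²/1.06 = 1.23 × 84.65/1.06 = 98.23 N.

98.2 N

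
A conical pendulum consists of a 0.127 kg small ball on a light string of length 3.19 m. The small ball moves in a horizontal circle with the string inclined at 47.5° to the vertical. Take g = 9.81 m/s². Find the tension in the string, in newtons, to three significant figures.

Vertically the bob has no acceleration, so T cosθ = mg.
T = mg/cosθ = 0.127 × 9.81 / cos 47.5° = 1.246/0.6756 = 1.844 N.

1.84 N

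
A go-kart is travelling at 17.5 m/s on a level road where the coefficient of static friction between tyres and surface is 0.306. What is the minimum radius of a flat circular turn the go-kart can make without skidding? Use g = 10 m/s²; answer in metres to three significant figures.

At the limit, μ_s m g = m v²/r, so r_min = v²/(μ_s g) = (17.5)²/(0.306 × 10.0) = 306.2/3.060 = 100.1 m.

100 m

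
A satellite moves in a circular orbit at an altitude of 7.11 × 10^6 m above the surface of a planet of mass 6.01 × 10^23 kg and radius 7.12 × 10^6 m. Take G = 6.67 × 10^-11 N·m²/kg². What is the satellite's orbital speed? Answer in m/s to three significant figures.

Orbital radius r = R + h = 7.12 × 10^6 + 7.11 × 10^6 = 1.423 × 10^7 m.
Gravity supplies the centripetal force: G M m / r² = m v² / r, so v = √(GM/r).
v = √(6.67 × 10^-11 × 6.01 × 10^23 / 1.423 × 10^7) = √(2.817 × 10^6) = 1678 m/s.

1680 m/s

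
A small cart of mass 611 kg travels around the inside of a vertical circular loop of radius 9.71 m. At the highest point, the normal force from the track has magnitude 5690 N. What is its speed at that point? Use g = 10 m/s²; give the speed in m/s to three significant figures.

At the top, N + mg = mv²/r, so v = √(r(N/m + g)) = √(9.71 × (5690/611 + 10.0)) = √(9.71 × 19.31) = √187.5 = 13.69 m/s.

13.7 m/s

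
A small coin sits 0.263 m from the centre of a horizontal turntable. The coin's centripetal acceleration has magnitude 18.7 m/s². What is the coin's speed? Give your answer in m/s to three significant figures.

2.22 m/s

a_c = v²/r ⇒ v = √(a_c · r) = √(18.7 × 0.263) = √4.918 = 2.218 m/s.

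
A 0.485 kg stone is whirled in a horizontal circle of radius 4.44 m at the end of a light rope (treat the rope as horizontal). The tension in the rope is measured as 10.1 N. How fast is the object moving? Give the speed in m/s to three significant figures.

T = m v²/r ⇒ v = √(T r / m) = √(10.1 × 4.44 / 0.485) = √92.46 = 9.616 m/s.

9.62 m/s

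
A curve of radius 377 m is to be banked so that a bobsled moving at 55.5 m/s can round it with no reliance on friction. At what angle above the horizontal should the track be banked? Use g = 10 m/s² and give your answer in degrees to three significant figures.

With no friction, the horizontal component of the normal force provides the centripetal force: N sinθ = mv²/r, while N cosθ = mg vertically.
Dividing: tanθ = v²/(r g) = (55.5)²/(377 × 10.0) = 3080/3770 = 0.8170.
θ = arctan(0.8170) = 39.25°.

39.3°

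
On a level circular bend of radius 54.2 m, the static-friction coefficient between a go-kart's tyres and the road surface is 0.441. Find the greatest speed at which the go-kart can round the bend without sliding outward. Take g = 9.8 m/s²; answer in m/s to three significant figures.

On a flat curve, static friction is the only horizontal force, so it must supply the full centripetal force: μ_s m g = m v²/r.
Mass cancels: v_max = √(μ_s g r) = √(0.441 × 9.8 × 54.2) = √234.2 = 15.30 m/s.

15.3 m/s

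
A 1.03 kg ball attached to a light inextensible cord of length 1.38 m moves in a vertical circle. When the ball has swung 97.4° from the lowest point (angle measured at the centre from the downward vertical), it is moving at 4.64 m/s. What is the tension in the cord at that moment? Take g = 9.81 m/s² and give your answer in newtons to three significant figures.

14.8 N

Take the radial direction toward the centre of the circle as positive. The component of the weight along the string toward the centre is −mg cos φ (φ measured from the bottom), so Newton's second law along the string gives T − mg cos φ = m v²/r.
cos 97.4° = -0.1288, so T = m(v²/r + g cos φ) = 1.03 × ((4.64)²/1.38 + 9.81 × -0.1288) = 1.03 × (15.60 + (-1.263)) = 1.03 × 14.34 = 14.77 N.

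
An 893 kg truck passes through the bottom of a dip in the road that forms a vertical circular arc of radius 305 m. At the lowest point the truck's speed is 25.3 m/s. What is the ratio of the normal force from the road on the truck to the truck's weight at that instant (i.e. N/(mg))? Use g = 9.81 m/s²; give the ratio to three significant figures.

1.21

At the bottom, N − mg = mv²/r, so N = m(v²/r + g) and N/(mg) = v²/(rg) + 1 = (25.3)²/(305 × 9.81) + 1 = 0.2139 + 1 = 1.214.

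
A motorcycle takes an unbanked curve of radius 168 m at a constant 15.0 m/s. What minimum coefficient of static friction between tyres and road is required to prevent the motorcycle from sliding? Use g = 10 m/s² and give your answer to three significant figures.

Friction provides the centripetal force: μ_s m g = m v²/r, so μ_s = v²/(g r) = (15.00)²/(10.0 × 168) = 225.0/1680 = 0.1339.

0.134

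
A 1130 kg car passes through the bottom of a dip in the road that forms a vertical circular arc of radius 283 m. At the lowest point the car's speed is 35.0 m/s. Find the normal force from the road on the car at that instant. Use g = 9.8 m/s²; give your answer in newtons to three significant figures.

16000 N

At the lowest point, N points up (toward the centre) and the weight mg points down (away from the centre), so the net inward force is N − mg = mv²/r.
N = m(v²/r + g) = 1130 × ((35.0)²/283 + 9.8) = 1130 × (4.329 + 9.8) = 1130 × 14.13 = 15970 N.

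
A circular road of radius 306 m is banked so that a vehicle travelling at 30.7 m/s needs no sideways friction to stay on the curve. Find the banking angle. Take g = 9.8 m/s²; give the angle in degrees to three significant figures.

For a frictionless banked turn: horizontally N sinθ = mv²/r and vertically N cosθ = mg.
Dividing: tanθ = v²/(r g) = (30.7)²/(306 × 9.8) = 942.5/2999 = 0.3143.
θ = arctan(0.3143) = 17.45°.

17.4°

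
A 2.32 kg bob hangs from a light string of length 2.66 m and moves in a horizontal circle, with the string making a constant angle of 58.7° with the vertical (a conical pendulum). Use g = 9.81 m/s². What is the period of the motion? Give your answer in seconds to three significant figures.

r = L sinθ = 2.273 m. From T sinθ = mω²r and T cosθ = mg: tanθ = ω²r/g, so ω² = g tanθ / r = g/(L cosθ).
ω = √(g/(L cosθ)) = √(9.81/(2.66 × 0.5195)) = √7.099 = 2.664 rad/s.
Period = 2π/ω = 2.358 s.

2.36 s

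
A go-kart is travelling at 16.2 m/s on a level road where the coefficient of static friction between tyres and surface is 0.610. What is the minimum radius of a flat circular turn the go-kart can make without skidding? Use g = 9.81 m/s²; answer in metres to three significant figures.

At the limit, μ_s m g = m v²/r, so r_min = v²/(μ_s g) = (16.2)²/(0.610 × 9.81) = 262.4/5.984 = 43.86 m.

43.9 m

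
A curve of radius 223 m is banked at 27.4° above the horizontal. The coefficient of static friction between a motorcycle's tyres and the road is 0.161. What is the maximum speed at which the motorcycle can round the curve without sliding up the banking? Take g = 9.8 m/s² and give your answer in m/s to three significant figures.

40.2 m/s

At the maximum speed, friction acts down the slope at its limiting value f = μN. Radially (horizontal, toward centre): N sinθ + μN cosθ = mv²/r. Vertically: N cosθ − μN sinθ = mg.
Dividing: v² = r g (sinθ + μcosθ)/(cosθ − μsinθ).
sinθ + μcosθ = 0.4602 + 0.161×0.8878 = 0.6031; cosθ − μsinθ = 0.8878 − 0.161×0.4602 = 0.8137.
v² = 223 × 9.8 × 0.6031/0.8137 = 1620 m²/s², so v = 40.25 m/s.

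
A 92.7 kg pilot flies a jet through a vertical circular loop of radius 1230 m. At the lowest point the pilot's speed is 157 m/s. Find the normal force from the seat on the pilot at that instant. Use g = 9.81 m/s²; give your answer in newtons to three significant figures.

2770 N

At the lowest point, N points up (toward the centre) and the weight mg points down (away from the centre), so the net inward force is N − mg = mv²/r.
N = m(v²/r + g) = 92.7 × ((157)²/1230 + 9.81) = 92.7 × (20.04 + 9.81) = 92.7 × 29.85 = 2767 N.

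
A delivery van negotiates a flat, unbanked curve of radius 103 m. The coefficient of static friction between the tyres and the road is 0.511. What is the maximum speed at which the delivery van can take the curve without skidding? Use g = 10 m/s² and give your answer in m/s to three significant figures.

22.9 m/s

The only inward force on a level bend is static friction, so at the limit f_s = μ_s N = μ_s m g = m v²/r.
Mass cancels: v_max = √(μ_s g r) = √(0.511 × 10.0 × 103) = √526.3 = 22.94 m/s.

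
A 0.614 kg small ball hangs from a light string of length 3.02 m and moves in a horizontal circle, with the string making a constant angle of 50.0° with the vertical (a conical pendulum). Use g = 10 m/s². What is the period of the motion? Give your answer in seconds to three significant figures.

r = L sinθ = 2.313 m. From T sinθ = mω²r and T cosθ = mg: tanθ = ω²r/g, so ω² = g tanθ / r = g/(L cosθ).
ω = √(g/(L cosθ)) = √(10.0/(3.02 × 0.6428)) = √5.151 = 2.270 rad/s.
Period = 2π/ω = 2.768 s.

2.77 s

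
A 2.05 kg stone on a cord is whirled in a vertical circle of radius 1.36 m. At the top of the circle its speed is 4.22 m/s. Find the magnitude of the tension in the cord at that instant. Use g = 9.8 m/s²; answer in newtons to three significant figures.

At the top, both T and the weight mg point inward (toward the centre), so T + mg = mv²/r.
T = m(v²/r − g) = 2.05 × ((4.22)²/1.36 − 9.8) = 2.05 × (13.09 − 9.8) = 2.05 × 3.294 = 6.754 N.

6.75 N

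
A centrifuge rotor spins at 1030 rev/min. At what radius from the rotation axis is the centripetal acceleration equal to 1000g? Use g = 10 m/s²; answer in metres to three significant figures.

ω = 1030 rev/min × 2π/60 = 107.9 rad/s.
a_c = ω²r = 1000g ⇒ r = 1000 × 10.0 / (107.9)² = 10000/11630 = 0.8595 m.

0.860 m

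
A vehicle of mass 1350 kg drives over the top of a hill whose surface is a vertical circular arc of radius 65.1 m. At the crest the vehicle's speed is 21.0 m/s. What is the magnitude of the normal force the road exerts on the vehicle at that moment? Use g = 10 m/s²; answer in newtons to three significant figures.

At the crest the centripetal acceleration points downward (toward the centre of the arc), so mg − N = mv²/r.
N = m(g − v²/r) = 1350 × (10.0 − (21.0)²/65.1) = 1350 × (10.0 − 6.774) = 1350 × 3.226 = 4355 N.

4350 N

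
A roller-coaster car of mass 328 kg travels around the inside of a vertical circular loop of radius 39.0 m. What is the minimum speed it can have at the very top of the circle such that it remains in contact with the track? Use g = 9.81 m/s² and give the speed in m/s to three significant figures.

19.6 m/s

At the top, both weight mg and N point toward the centre: N + mg = mv²/r.
At minimum speed N → 0, so mg = mv_min²/r ⇒ v_min = √(g r) = √(9.81 × 39.0) = 19.56 m/s.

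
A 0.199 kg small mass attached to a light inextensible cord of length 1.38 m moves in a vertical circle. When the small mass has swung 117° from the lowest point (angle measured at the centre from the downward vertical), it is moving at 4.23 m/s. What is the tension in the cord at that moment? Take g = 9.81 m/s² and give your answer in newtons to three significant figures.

1.69 N

Take the radial direction toward the centre of the circle as positive. The component of the weight along the string toward the centre is −mg cos φ (φ measured from the bottom), so Newton's second law along the string gives T − mg cos φ = m v²/r.
cos 117° = -0.4540, so T = m(v²/r + g cos φ) = 0.199 × ((4.23)²/1.38 + 9.81 × -0.4540) = 0.199 × (12.97 + (-4.454)) = 0.199 × 8.512 = 1.694 N.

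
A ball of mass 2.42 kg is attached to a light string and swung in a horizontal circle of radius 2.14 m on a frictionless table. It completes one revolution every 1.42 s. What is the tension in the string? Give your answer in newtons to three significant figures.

v = 2πr/T = 2π × 2.14/1.42 = 9.469 m/s.
The tension is the only horizontal force, so it supplies the full centripetal force: T = m v²/r = 2.42 × (9.469)²/2.14 = 2.42 × 89.66/2.14 = 101.4 N.

101 N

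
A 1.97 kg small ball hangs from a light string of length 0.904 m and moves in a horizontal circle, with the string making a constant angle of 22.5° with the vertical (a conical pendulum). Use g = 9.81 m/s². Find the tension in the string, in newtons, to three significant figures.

Vertically the bob has no acceleration, so T cosθ = mg.
T = mg/cosθ = 1.97 × 9.81 / cos 22.5° = 19.33/0.9239 = 20.92 N.

20.9 N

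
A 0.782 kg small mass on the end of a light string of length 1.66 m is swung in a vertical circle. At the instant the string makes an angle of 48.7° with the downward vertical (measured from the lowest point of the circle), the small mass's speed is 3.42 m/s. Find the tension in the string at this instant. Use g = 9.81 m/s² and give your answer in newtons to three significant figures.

Take the radial direction toward the centre of the circle as positive. The component of the weight along the string toward the centre is −mg cos φ (φ measured from the bottom), so Newton's second law along the string gives T − mg cos φ = m v²/r.
cos 48.7° = 0.6600, so T = m(v²/r + g cos φ) = 0.782 × ((3.42)²/1.66 + 9.81 × 0.6600) = 0.782 × (7.046 + (6.475)) = 0.782 × 13.52 = 10.57 N.

10.6 N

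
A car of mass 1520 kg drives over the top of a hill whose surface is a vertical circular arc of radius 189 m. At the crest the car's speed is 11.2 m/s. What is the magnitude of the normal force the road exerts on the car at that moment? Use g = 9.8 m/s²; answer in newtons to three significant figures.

13900 N

At the crest the centripetal acceleration points downward (toward the centre of the arc), so mg − N = mv²/r.
N = m(g − v²/r) = 1520 × (9.8 − (11.2)²/189) = 1520 × (9.8 − 0.6637) = 1520 × 9.136 = 13890 N.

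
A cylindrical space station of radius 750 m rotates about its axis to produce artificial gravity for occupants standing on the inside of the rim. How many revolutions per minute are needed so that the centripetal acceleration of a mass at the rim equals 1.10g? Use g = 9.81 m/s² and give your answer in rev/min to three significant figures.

1.15 rev/min

Require ω²r = 1.10g, so ω = √(1.10 × 9.81/750) = 0.1199 rad/s.
In rev/min: ω × 60/(2π) = 0.1199 × 60/(2π) = 1.145 rev/min.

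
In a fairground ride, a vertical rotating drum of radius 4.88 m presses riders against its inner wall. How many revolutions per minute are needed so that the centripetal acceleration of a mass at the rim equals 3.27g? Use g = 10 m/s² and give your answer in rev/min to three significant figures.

Require ω²r = 3.27g, so ω = √(3.27 × 10.0/4.88) = 2.589 rad/s.
In rev/min: ω × 60/(2π) = 2.589 × 60/(2π) = 24.72 rev/min.

24.7 rev/min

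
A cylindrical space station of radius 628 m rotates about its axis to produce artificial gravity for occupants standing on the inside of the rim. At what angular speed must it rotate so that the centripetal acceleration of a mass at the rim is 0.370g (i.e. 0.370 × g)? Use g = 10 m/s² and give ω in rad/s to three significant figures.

0.0768 rad/s

Centripetal acceleration a_c = ω²r. Setting ω²r = 0.370g:
ω = √(0.370g / r) = √(0.370 × 10.0 / 628) = √0.005892 = 0.07676 rad/s.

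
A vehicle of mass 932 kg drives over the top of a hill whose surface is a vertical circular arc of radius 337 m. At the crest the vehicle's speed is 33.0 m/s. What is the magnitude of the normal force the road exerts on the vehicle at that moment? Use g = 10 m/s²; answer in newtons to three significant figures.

At the crest the centripetal acceleration points downward (toward the centre of the arc), so mg − N = mv²/r.
N = m(g − v²/r) = 932 × (10.0 − (33.0)²/337) = 932 × (10.0 − 3.231) = 932 × 6.769 = 6308 N.

6310 N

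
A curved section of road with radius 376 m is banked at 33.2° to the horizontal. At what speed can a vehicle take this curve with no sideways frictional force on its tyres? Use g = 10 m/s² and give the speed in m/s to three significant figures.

49.6 m/s

On a frictionless banked curve, N sinθ = mv²/r and N cosθ = mg, so tanθ = v²/(rg).
v = √(r g tanθ) = √(376 × 10.0 × tan 33.2°) = √(376 × 10.0 × 0.6544) = √2460 = 49.60 m/s.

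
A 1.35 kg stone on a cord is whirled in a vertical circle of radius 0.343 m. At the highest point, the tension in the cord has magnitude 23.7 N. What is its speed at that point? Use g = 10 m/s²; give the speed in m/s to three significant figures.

3.07 m/s

At the top, T + mg = mv²/r, so v = √(r(T/m + g)) = √(0.343 × (23.7/1.35 + 10.0)) = √(0.343 × 27.56) = √9.452 = 3.074 m/s.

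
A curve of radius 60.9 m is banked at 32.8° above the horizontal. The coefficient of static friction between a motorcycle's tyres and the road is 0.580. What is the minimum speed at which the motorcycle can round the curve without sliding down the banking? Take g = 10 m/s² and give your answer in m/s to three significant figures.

5.35 m/s

At the minimum speed, friction acts up the slope at its limiting value f = μN. Radially (horizontal, toward centre): N sinθ − μN cosθ = mv²/r. Vertically: N cosθ + μN sinθ = mg.
Dividing: v² = r g (sinθ − μcosθ)/(cosθ + μsinθ).
sinθ − μcosθ = 0.5417 − 0.580×0.8406 = 0.05418; cosθ + μsinθ = 0.8406 + 0.580×0.5417 = 1.155.
v² = 60.9 × 10.0 × 0.05418/1.155 = 28.57 m²/s², so v = 5.345 m/s.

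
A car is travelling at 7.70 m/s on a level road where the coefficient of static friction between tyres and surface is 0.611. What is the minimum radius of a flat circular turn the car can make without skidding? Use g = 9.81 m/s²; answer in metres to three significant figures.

At the limit, μ_s m g = m v²/r, so r_min = v²/(μ_s g) = (7.70)²/(0.611 × 9.81) = 59.29/5.994 = 9.892 m.

9.89 m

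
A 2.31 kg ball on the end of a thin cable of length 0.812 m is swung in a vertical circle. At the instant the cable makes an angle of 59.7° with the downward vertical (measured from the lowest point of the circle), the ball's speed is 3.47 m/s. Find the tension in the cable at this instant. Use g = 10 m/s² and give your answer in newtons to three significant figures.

45.9 N

Take the radial direction toward the centre of the circle as positive. The component of the weight along the string toward the centre is −mg cos φ (φ measured from the bottom), so Newton's second law along the string gives T − mg cos φ = m v²/r.
cos 59.7° = 0.5045, so T = m(v²/r + g cos φ) = 2.31 × ((3.47)²/0.812 + 10.0 × 0.5045) = 2.31 × (14.83 + (5.045)) = 2.31 × 19.87 = 45.91 N.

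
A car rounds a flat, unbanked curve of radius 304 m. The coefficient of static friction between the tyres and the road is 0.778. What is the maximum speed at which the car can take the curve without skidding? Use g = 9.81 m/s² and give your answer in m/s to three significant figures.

The only inward force on a level bend is static friction, so at the limit f_s = μ_s N = μ_s m g = m v²/r.
Mass cancels: v_max = √(μ_s g r) = √(0.778 × 9.81 × 304) = √2320 = 48.17 m/s.

48.2 m/s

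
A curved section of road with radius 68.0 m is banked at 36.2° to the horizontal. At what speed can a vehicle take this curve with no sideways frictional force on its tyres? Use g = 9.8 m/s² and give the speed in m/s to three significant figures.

On a frictionless banked curve, N sinθ = mv²/r and N cosθ = mg, so tanθ = v²/(rg).
v = √(r g tanθ) = √(68.0 × 9.8 × tan 36.2°) = √(68.0 × 9.8 × 0.7319) = √487.7 = 22.08 m/s.

22.1 m/s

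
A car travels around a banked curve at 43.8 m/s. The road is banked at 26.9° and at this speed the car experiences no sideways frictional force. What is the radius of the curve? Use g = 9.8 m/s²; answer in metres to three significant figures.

Frictionless banking: tanθ = v²/(rg), so r = v²/(g tanθ).
r = (43.8)²/(9.8 × tan 26.9°) = 1918/(9.8 × 0.5073) = 1918/4.972 = 385.9 m.

386 m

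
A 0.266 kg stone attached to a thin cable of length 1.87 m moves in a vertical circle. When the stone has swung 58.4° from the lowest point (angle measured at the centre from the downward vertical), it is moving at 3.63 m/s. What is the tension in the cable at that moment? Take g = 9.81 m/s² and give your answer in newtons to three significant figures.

3.24 N

Take the radial direction toward the centre of the circle as positive. The component of the weight along the string toward the centre is −mg cos φ (φ measured from the bottom), so Newton's second law along the string gives T − mg cos φ = m v²/r.
cos 58.4° = 0.5240, so T = m(v²/r + g cos φ) = 0.266 × ((3.63)²/1.87 + 9.81 × 0.5240) = 0.266 × (7.046 + (5.140)) = 0.266 × 12.19 = 3.242 N.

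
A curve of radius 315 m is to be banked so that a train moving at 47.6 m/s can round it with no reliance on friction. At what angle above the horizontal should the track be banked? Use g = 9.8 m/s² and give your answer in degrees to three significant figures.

36.3°

With no friction, the horizontal component of the normal force provides the centripetal force: N sinθ = mv²/r, while N cosθ = mg vertically.
Dividing: tanθ = v²/(r g) = (47.6)²/(315 × 9.8) = 2266/3087 = 0.7340.
θ = arctan(0.7340) = 36.28°.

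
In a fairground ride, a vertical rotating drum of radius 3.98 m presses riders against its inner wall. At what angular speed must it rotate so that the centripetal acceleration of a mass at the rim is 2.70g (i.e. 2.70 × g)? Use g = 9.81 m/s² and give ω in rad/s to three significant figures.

Centripetal acceleration a_c = ω²r. Setting ω²r = 2.70g:
ω = √(2.70g / r) = √(2.70 × 9.81 / 3.98) = √6.655 = 2.580 rad/s.

2.58 rad/s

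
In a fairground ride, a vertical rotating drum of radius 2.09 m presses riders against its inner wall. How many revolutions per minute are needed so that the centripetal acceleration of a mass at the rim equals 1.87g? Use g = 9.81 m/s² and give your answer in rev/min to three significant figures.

Require ω²r = 1.87g, so ω = √(1.87 × 9.81/2.09) = 2.963 rad/s.
In rev/min: ω × 60/(2π) = 2.963 × 60/(2π) = 28.29 rev/min.

28.3 rev/min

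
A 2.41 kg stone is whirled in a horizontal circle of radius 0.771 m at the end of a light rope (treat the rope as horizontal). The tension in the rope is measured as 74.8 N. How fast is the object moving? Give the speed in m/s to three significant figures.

4.89 m/s

T = m v²/r ⇒ v = √(T r / m) = √(74.8 × 0.771 / 2.41) = √23.93 = 4.892 m/s.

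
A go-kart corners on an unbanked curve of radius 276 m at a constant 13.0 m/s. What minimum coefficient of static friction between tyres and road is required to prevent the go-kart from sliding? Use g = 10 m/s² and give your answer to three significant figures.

Friction provides the centripetal force: μ_s m g = m v²/r, so μ_s = v²/(g r) = (13.00)²/(10.0 × 276) = 169.0/2760 = 0.06123.

0.0612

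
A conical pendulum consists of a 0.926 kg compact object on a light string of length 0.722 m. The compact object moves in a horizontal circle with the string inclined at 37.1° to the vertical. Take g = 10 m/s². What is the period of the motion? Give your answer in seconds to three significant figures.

r = L sinθ = 0.4355 m. From T sinθ = mω²r and T cosθ = mg: tanθ = ω²r/g, so ω² = g tanθ / r = g/(L cosθ).
ω = √(g/(L cosθ)) = √(10.0/(0.722 × 0.7976)) = √17.37 = 4.167 rad/s.
Period = 2π/ω = 1.508 s.

1.51 s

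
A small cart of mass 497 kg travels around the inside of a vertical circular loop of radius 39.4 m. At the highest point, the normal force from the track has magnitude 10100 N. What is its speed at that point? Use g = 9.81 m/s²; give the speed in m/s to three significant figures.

At the top, N + mg = mv²/r, so v = √(r(N/m + g)) = √(39.4 × (10100/497 + 9.81)) = √(39.4 × 30.13) = √1187 = 34.46 m/s.

34.5 m/s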